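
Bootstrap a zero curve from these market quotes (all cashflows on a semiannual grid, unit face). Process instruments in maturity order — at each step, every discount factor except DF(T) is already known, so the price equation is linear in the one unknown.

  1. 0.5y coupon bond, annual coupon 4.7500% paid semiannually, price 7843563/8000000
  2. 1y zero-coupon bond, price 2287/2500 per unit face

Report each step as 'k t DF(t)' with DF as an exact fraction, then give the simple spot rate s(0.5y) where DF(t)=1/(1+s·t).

1 1/2 9577/10000
2 1 2287/2500
s(0.5y) = (1/(9577/10000) − 1)/(1/2) = 846/9577 ≈ 8.8337%

step 1 [0.5y] bond c/2=19/800: DF=(7843563/8000000 − 19/800·(0))/(1+19/800) = 9577/10000 ≈ 0.957700
step 2 [1y] zero: DF = P = 2287/2500 ≈ 0.914800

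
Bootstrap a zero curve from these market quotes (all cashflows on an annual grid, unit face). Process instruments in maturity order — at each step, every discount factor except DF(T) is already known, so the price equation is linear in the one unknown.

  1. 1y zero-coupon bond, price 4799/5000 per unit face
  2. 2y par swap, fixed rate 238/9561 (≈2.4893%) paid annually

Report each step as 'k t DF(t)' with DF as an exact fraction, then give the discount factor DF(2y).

1 1 4799/5000
2 2 2381/2500
DF(2y) = 2381/2500 ≈ 0.952400

step 1 [1y] zero: DF = P = 4799/5000 ≈ 0.959800
step 2 [2y] swap r/1=238/9561: DF=(1 − 238/9561·(0.959800))/(1+238/9561) = 2381/2500 ≈ 0.952400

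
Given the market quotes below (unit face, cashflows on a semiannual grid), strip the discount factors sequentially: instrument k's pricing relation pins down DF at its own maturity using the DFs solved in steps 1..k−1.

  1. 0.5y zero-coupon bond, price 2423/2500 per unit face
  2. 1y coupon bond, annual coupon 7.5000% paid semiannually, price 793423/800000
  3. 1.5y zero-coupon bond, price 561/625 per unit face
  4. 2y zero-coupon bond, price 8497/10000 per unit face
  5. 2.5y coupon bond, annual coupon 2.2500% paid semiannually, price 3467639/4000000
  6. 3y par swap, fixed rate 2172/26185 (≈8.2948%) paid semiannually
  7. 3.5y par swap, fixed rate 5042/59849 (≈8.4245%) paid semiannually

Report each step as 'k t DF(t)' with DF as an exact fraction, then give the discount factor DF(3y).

step 1 [0.5y] zero: DF = P = 2423/2500 ≈ 0.969200
step 2 [1y] bond c/2=3/80: DF=(793423/800000 − 3/80·(0.969200))/(1+3/80) = 9209/10000 ≈ 0.920900
step 3 [1.5y] zero: DF = P = 561/625 ≈ 0.897600
step 4 [2y] zero: DF = P = 8497/10000 ≈ 0.849700
step 5 [2.5y] bond c/2=9/800: DF=(3467639/4000000 − 9/800·(0.969200+0.920900+0.897600+0.849700))/(1+9/800) = 1021/1250 ≈ 0.816800
step 6 [3y] swap r/2=1086/26185: DF=(1 − 1086/26185·(0.969200+0.920900+0.897600+0.849700+0.816800))/(1+1086/26185) = 1957/2500 ≈ 0.782800
step 7 [3.5y] swap r/2=2521/59849: DF=(1 − 2521/59849·(0.969200+0.920900+0.897600+0.849700+0.816800+0.782800))/(1+2521/59849) = 7479/10000 ≈ 0.747900

1 1/2 2423/2500
2 1 9209/10000
3 3/2 561/625
4 2 8497/10000
5 5/2 1021/1250
6 3 1957/2500
7 7/2 7479/10000
DF(3y) = 1957/2500 ≈ 0.782800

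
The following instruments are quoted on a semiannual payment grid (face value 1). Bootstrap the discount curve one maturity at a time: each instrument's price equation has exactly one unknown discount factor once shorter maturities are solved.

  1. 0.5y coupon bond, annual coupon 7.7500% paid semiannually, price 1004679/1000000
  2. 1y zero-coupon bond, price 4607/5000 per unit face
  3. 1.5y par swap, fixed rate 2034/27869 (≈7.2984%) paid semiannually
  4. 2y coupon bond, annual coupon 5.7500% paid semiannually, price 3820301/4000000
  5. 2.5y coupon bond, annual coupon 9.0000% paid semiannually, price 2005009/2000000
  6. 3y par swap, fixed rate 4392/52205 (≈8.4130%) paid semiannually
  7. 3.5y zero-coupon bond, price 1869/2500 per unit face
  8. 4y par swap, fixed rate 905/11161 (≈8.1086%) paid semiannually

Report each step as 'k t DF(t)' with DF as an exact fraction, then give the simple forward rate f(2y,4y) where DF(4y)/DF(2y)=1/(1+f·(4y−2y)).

step 1 [0.5y] bond c/2=31/800: DF=(1004679/1000000 − 31/800·(0))/(1+31/800) = 1209/1250 ≈ 0.967200
step 2 [1y] zero: DF = P = 4607/5000 ≈ 0.921400
step 3 [1.5y] swap r/2=1017/27869: DF=(1 − 1017/27869·(0.967200+0.921400))/(1+1017/27869) = 8983/10000 ≈ 0.898300
step 4 [2y] bond c/2=23/800: DF=(3820301/4000000 − 23/800·(0.967200+0.921400+0.898300))/(1+23/800) = 1701/2000 ≈ 0.850500
step 5 [2.5y] bond c/2=9/200: DF=(2005009/2000000 − 9/200·(0.967200+0.921400+0.898300+0.850500))/(1+9/200) = 8027/10000 ≈ 0.802700
step 6 [3y] swap r/2=2196/52205: DF=(1 − 2196/52205·(0.967200+0.921400+0.898300+0.850500+0.802700))/(1+2196/52205) = 1951/2500 ≈ 0.780400
step 7 [3.5y] zero: DF = P = 1869/2500 ≈ 0.747600
step 8 [4y] swap r/2=905/22322: DF=(1 − 905/22322·(0.967200+0.921400+0.898300+0.850500+0.802700+0.780400+0.747600))/(1+905/22322) = 1457/2000 ≈ 0.728500

1 1/2 1209/1250
2 1 4607/5000
3 3/2 8983/10000
4 2 1701/2000
5 5/2 8027/10000
6 3 1951/2500
7 7/2 1869/2500
8 4 1457/2000
f(2y,4y) = ((1701/2000)/(1457/2000) − 1)/(2) = 122/1457 ≈ 8.3734%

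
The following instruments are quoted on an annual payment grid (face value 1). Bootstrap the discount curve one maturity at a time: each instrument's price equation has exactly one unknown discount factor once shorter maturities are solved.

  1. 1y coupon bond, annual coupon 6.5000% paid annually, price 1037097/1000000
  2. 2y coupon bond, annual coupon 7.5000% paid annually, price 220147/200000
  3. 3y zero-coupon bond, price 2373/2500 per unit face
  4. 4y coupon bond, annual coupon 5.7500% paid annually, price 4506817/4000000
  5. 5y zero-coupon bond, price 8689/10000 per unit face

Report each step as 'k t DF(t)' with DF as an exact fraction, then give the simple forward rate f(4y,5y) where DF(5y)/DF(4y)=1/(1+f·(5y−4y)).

step 1 [1y] bond c/1=13/200: DF=(1037097/1000000 − 13/200·(0))/(1+13/200) = 4869/5000 ≈ 0.973800
step 2 [2y] bond c/1=3/40: DF=(220147/200000 − 3/40·(0.973800))/(1+3/40) = 239/250 ≈ 0.956000
step 3 [3y] zero: DF = P = 2373/2500 ≈ 0.949200
step 4 [4y] bond c/1=23/400: DF=(4506817/4000000 − 23/400·(0.973800+0.956000+0.949200))/(1+23/400) = 9089/10000 ≈ 0.908900
step 5 [5y] zero: DF = P = 8689/10000 ≈ 0.868900

1 1 4869/5000
2 2 239/250
3 3 2373/2500
4 4 9089/10000
5 5 8689/10000
f(4y,5y) = ((9089/10000)/(8689/10000) − 1)/(1) = 400/8689 ≈ 4.6035%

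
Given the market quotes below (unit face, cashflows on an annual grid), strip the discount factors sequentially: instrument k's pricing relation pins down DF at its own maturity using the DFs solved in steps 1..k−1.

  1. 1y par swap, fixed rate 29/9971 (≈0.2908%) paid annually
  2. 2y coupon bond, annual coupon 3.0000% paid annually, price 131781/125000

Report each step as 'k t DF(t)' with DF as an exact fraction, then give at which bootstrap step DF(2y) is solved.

1 1 9971/10000
2 2 1989/2000
DF(2y) is solved at step 2

step 1 [1y] swap r/1=29/9971: DF=(1 − 29/9971·(0))/(1+29/9971) = 9971/10000 ≈ 0.997100
step 2 [2y] bond c/1=3/100: DF=(131781/125000 − 3/100·(0.997100))/(1+3/100) = 1989/2000 ≈ 0.994500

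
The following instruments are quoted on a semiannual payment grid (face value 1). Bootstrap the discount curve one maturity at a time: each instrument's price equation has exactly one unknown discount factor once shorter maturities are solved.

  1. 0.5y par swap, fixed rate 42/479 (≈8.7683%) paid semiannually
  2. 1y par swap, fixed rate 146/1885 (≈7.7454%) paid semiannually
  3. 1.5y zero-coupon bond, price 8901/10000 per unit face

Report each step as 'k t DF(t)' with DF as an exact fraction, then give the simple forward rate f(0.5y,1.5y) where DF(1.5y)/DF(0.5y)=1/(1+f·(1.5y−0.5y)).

step 1 [0.5y] swap r/2=21/479: DF=(1 − 21/479·(0))/(1+21/479) = 479/500 ≈ 0.958000
step 2 [1y] swap r/2=73/1885: DF=(1 − 73/1885·(0.958000))/(1+73/1885) = 927/1000 ≈ 0.927000
step 3 [1.5y] zero: DF = P = 8901/10000 ≈ 0.890100

1 1/2 479/500
2 1 927/1000
3 3/2 8901/10000
f(0.5y,1.5y) = ((479/500)/(8901/10000) − 1)/(1) = 679/8901 ≈ 7.6284%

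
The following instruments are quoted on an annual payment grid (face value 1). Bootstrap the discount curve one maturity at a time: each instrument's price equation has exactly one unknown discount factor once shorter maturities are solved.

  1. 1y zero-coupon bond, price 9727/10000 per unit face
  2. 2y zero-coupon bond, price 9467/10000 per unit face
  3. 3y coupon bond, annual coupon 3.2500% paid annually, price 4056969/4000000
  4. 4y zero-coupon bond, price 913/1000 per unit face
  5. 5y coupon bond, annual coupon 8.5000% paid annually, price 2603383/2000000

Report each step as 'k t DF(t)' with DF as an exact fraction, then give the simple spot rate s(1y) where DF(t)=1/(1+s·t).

1 1 9727/10000
2 2 9467/10000
3 3 9219/10000
4 4 913/1000
5 5 566/625
s(1y) = (1/(9727/10000) − 1)/(1) = 273/9727 ≈ 2.8066%

step 1 [1y] zero: DF = P = 9727/10000 ≈ 0.972700
step 2 [2y] zero: DF = P = 9467/10000 ≈ 0.946700
step 3 [3y] bond c/1=13/400: DF=(4056969/4000000 − 13/400·(0.972700+0.946700))/(1+13/400) = 9219/10000 ≈ 0.921900
step 4 [4y] zero: DF = P = 913/1000 ≈ 0.913000
step 5 [5y] bond c/1=17/200: DF=(2603383/2000000 − 17/200·(0.972700+0.946700+0.921900+0.913000))/(1+17/200) = 566/625 ≈ 0.905600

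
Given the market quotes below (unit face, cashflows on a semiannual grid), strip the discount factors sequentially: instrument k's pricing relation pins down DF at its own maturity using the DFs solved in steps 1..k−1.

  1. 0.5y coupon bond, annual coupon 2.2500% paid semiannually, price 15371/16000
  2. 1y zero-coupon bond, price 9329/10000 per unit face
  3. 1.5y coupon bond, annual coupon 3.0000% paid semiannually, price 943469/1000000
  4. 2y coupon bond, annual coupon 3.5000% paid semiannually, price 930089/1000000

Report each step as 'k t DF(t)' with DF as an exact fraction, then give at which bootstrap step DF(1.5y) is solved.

1 1/2 19/20
2 1 9329/10000
3 3/2 9017/10000
4 2 4331/5000
DF(1.5y) is solved at step 3

step 1 [0.5y] bond c/2=9/800: DF=(15371/16000 − 9/800·(0))/(1+9/800) = 19/20 ≈ 0.950000
step 2 [1y] zero: DF = P = 9329/10000 ≈ 0.932900
step 3 [1.5y] bond c/2=3/200: DF=(943469/1000000 − 3/200·(0.950000+0.932900))/(1+3/200) = 9017/10000 ≈ 0.901700
step 4 [2y] bond c/2=7/400: DF=(930089/1000000 − 7/400·(0.950000+0.932900+0.901700))/(1+7/400) = 4331/5000 ≈ 0.866200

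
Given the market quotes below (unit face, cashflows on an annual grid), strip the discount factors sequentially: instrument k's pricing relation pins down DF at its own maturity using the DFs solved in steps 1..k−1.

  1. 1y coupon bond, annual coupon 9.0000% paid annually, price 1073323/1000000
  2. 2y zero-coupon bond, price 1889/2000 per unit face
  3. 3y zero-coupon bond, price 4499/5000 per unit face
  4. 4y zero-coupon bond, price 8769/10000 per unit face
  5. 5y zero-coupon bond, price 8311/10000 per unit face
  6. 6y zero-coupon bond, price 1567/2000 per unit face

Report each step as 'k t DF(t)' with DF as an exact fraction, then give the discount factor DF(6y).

step 1 [1y] bond c/1=9/100: DF=(1073323/1000000 − 9/100·(0))/(1+9/100) = 9847/10000 ≈ 0.984700
step 2 [2y] zero: DF = P = 1889/2000 ≈ 0.944500
step 3 [3y] zero: DF = P = 4499/5000 ≈ 0.899800
step 4 [4y] zero: DF = P = 8769/10000 ≈ 0.876900
step 5 [5y] zero: DF = P = 8311/10000 ≈ 0.831100
step 6 [6y] zero: DF = P = 1567/2000 ≈ 0.783500

1 1 9847/10000
2 2 1889/2000
3 3 4499/5000
4 4 8769/10000
5 5 8311/10000
6 6 1567/2000
DF(6y) = 1567/2000 ≈ 0.783500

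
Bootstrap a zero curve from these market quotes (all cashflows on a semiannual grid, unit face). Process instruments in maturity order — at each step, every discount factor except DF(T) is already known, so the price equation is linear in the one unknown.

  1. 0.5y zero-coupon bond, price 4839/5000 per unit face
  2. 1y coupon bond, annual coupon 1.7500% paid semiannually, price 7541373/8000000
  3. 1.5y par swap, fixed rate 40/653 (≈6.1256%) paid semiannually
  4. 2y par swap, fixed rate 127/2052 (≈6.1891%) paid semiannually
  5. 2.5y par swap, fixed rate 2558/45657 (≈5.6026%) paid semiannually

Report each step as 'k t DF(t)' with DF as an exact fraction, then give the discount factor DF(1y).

step 1 [0.5y] zero: DF = P = 4839/5000 ≈ 0.967800
step 2 [1y] bond c/2=7/800: DF=(7541373/8000000 − 7/800·(0.967800))/(1+7/800) = 9261/10000 ≈ 0.926100
step 3 [1.5y] swap r/2=20/653: DF=(1 − 20/653·(0.967800+0.926100))/(1+20/653) = 457/500 ≈ 0.914000
step 4 [2y] swap r/2=127/4104: DF=(1 − 127/4104·(0.967800+0.926100+0.914000))/(1+127/4104) = 8857/10000 ≈ 0.885700
step 5 [2.5y] swap r/2=1279/45657: DF=(1 − 1279/45657·(0.967800+0.926100+0.914000+0.885700))/(1+1279/45657) = 8721/10000 ≈ 0.872100

1 1/2 4839/5000
2 1 9261/10000
3 3/2 457/500
4 2 8857/10000
5 5/2 8721/10000
DF(1y) = 9261/10000 ≈ 0.926100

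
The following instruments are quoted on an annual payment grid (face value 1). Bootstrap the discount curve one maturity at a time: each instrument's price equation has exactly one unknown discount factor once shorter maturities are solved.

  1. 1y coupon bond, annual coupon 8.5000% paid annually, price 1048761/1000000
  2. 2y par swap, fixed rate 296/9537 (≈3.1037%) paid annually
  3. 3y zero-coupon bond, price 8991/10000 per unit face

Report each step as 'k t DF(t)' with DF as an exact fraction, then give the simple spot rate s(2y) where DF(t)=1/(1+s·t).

1 1 4833/5000
2 2 588/625
3 3 8991/10000
s(2y) = (1/(588/625) − 1)/(2) = 37/1176 ≈ 3.1463%

step 1 [1y] bond c/1=17/200: DF=(1048761/1000000 − 17/200·(0))/(1+17/200) = 4833/5000 ≈ 0.966600
step 2 [2y] swap r/1=296/9537: DF=(1 − 296/9537·(0.966600))/(1+296/9537) = 588/625 ≈ 0.940800
step 3 [3y] zero: DF = P = 8991/10000 ≈ 0.899100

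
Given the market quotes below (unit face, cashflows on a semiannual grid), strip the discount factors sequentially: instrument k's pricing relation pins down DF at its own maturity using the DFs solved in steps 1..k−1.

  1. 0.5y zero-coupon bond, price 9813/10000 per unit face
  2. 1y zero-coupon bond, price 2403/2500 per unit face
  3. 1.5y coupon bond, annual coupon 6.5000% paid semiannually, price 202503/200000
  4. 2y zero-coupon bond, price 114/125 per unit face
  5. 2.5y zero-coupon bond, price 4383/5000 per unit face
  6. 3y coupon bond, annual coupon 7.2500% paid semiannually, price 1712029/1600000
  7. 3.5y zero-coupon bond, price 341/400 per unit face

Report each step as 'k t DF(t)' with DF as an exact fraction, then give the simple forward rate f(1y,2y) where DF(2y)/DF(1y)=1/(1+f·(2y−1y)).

step 1 [0.5y] zero: DF = P = 9813/10000 ≈ 0.981300
step 2 [1y] zero: DF = P = 2403/2500 ≈ 0.961200
step 3 [1.5y] bond c/2=13/400: DF=(202503/200000 − 13/400·(0.981300+0.961200))/(1+13/400) = 1839/2000 ≈ 0.919500
step 4 [2y] zero: DF = P = 114/125 ≈ 0.912000
step 5 [2.5y] zero: DF = P = 4383/5000 ≈ 0.876600
step 6 [3y] bond c/2=29/800: DF=(1712029/1600000 − 29/800·(0.981300+0.961200+0.919500+0.912000+0.876600))/(1+29/800) = 8699/10000 ≈ 0.869900
step 7 [3.5y] zero: DF = P = 341/400 ≈ 0.852500

1 1/2 9813/10000
2 1 2403/2500
3 3/2 1839/2000
4 2 114/125
5 5/2 4383/5000
6 3 8699/10000
7 7/2 341/400
f(1y,2y) = ((2403/2500)/(114/125) − 1)/(1) = 41/760 ≈ 5.3947%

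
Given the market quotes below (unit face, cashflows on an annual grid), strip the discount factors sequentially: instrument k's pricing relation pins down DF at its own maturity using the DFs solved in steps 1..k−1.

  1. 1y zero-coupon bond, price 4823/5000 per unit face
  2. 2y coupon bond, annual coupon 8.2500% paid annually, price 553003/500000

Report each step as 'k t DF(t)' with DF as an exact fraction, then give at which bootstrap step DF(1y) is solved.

1 1 4823/5000
2 2 4741/5000
DF(1y) is solved at step 1

step 1 [1y] zero: DF = P = 4823/5000 ≈ 0.964600
step 2 [2y] bond c/1=33/400: DF=(553003/500000 − 33/400·(0.964600))/(1+33/400) = 4741/5000 ≈ 0.948200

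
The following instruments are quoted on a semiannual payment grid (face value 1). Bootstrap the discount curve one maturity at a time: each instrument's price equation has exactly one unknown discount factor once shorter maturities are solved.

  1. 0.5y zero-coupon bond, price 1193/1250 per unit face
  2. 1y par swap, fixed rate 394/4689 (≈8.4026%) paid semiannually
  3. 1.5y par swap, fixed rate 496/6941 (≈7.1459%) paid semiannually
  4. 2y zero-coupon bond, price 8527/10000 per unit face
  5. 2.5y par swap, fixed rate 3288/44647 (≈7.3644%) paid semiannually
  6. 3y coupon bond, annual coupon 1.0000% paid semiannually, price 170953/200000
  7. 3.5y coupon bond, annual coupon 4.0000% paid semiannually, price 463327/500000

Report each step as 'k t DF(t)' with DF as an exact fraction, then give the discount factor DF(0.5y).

step 1 [0.5y] zero: DF = P = 1193/1250 ≈ 0.954400
step 2 [1y] swap r/2=197/4689: DF=(1 − 197/4689·(0.954400))/(1+197/4689) = 2303/2500 ≈ 0.921200
step 3 [1.5y] swap r/2=248/6941: DF=(1 − 248/6941·(0.954400+0.921200))/(1+248/6941) = 563/625 ≈ 0.900800
step 4 [2y] zero: DF = P = 8527/10000 ≈ 0.852700
step 5 [2.5y] swap r/2=1644/44647: DF=(1 − 1644/44647·(0.954400+0.921200+0.900800+0.852700))/(1+1644/44647) = 2089/2500 ≈ 0.835600
step 6 [3y] bond c/2=1/200: DF=(170953/200000 − 1/200·(0.954400+0.921200+0.900800+0.852700+0.835600))/(1+1/200) = 8283/10000 ≈ 0.828300
step 7 [3.5y] bond c/2=1/50: DF=(463327/500000 − 1/50·(0.954400+0.921200+0.900800+0.852700+0.835600+0.828300))/(1+1/50) = 8047/10000 ≈ 0.804700

1 1/2 1193/1250
2 1 2303/2500
3 3/2 563/625
4 2 8527/10000
5 5/2 2089/2500
6 3 8283/10000
7 7/2 8047/10000
DF(0.5y) = 1193/1250 ≈ 0.954400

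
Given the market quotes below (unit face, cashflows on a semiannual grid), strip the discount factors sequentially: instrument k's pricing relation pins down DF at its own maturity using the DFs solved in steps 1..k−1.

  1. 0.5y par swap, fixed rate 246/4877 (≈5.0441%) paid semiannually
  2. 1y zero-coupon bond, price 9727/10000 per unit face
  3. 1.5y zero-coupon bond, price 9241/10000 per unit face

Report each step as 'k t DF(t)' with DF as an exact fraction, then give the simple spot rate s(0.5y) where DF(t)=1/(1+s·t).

step 1 [0.5y] swap r/2=123/4877: DF=(1 − 123/4877·(0))/(1+123/4877) = 4877/5000 ≈ 0.975400
step 2 [1y] zero: DF = P = 9727/10000 ≈ 0.972700
step 3 [1.5y] zero: DF = P = 9241/10000 ≈ 0.924100

1 1/2 4877/5000
2 1 9727/10000
3 3/2 9241/10000
s(0.5y) = (1/(4877/5000) − 1)/(1/2) = 246/4877 ≈ 5.0441%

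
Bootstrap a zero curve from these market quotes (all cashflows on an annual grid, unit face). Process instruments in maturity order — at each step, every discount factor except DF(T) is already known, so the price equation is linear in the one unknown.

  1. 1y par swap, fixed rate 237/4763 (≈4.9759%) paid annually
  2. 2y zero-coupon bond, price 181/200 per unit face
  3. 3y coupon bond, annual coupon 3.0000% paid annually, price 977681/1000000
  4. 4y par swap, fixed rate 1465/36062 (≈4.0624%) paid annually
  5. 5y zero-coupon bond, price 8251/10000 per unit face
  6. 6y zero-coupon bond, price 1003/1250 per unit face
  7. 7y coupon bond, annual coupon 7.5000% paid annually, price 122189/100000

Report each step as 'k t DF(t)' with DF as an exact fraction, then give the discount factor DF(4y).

1 1 4763/5000
2 2 181/200
3 3 8951/10000
4 4 1707/2000
5 5 8251/10000
6 6 1003/1250
7 7 1543/2000
DF(4y) = 1707/2000 ≈ 0.853500

step 1 [1y] swap r/1=237/4763: DF=(1 − 237/4763·(0))/(1+237/4763) = 4763/5000 ≈ 0.952600
step 2 [2y] zero: DF = P = 181/200 ≈ 0.905000
step 3 [3y] bond c/1=3/100: DF=(977681/1000000 − 3/100·(0.952600+0.905000))/(1+3/100) = 8951/10000 ≈ 0.895100
step 4 [4y] swap r/1=1465/36062: DF=(1 − 1465/36062·(0.952600+0.905000+0.895100))/(1+1465/36062) = 1707/2000 ≈ 0.853500
step 5 [5y] zero: DF = P = 8251/10000 ≈ 0.825100
step 6 [6y] zero: DF = P = 1003/1250 ≈ 0.802400
step 7 [7y] bond c/1=3/40: DF=(122189/100000 − 3/40·(0.952600+0.905000+0.895100+0.853500+0.825100+0.802400))/(1+3/40) = 1543/2000 ≈ 0.771500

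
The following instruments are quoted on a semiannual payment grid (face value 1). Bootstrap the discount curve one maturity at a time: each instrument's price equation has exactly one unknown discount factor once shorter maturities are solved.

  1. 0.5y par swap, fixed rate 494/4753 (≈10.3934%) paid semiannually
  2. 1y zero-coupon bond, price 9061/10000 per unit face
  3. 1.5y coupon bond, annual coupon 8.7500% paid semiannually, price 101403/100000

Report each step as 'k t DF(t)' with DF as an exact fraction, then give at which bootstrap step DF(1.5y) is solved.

step 1 [0.5y] swap r/2=247/4753: DF=(1 − 247/4753·(0))/(1+247/4753) = 4753/5000 ≈ 0.950600
step 2 [1y] zero: DF = P = 9061/10000 ≈ 0.906100
step 3 [1.5y] bond c/2=7/160: DF=(101403/100000 − 7/160·(0.950600+0.906100))/(1+7/160) = 8937/10000 ≈ 0.893700

1 1/2 4753/5000
2 1 9061/10000
3 3/2 8937/10000
DF(1.5y) is solved at step 3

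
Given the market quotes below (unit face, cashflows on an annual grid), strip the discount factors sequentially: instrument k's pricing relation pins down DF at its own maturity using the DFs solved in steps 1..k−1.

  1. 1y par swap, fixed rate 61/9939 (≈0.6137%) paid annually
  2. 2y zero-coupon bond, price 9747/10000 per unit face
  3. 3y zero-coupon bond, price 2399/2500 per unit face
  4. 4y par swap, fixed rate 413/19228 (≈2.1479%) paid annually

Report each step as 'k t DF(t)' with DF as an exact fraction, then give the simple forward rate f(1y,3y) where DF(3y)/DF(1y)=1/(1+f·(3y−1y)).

step 1 [1y] swap r/1=61/9939: DF=(1 − 61/9939·(0))/(1+61/9939) = 9939/10000 ≈ 0.993900
step 2 [2y] zero: DF = P = 9747/10000 ≈ 0.974700
step 3 [3y] zero: DF = P = 2399/2500 ≈ 0.959600
step 4 [4y] swap r/1=413/19228: DF=(1 − 413/19228·(0.993900+0.974700+0.959600))/(1+413/19228) = 4587/5000 ≈ 0.917400

1 1 9939/10000
2 2 9747/10000
3 3 2399/2500
4 4 4587/5000
f(1y,3y) = ((9939/10000)/(2399/2500) − 1)/(2) = 343/19192 ≈ 1.7872%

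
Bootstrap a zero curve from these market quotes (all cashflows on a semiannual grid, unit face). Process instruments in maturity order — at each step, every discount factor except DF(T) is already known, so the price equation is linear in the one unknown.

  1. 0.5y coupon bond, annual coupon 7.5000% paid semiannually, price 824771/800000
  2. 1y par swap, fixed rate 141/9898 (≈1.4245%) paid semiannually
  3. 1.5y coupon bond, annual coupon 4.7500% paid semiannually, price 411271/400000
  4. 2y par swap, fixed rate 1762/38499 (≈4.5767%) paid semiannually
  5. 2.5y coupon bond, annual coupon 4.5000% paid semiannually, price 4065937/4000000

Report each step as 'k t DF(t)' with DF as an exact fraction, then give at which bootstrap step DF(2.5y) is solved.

step 1 [0.5y] bond c/2=3/80: DF=(824771/800000 − 3/80·(0))/(1+3/80) = 9937/10000 ≈ 0.993700
step 2 [1y] swap r/2=141/19796: DF=(1 − 141/19796·(0.993700))/(1+141/19796) = 9859/10000 ≈ 0.985900
step 3 [1.5y] bond c/2=19/800: DF=(411271/400000 − 19/800·(0.993700+0.985900))/(1+19/800) = 599/625 ≈ 0.958400
step 4 [2y] swap r/2=881/38499: DF=(1 − 881/38499·(0.993700+0.985900+0.958400))/(1+881/38499) = 9119/10000 ≈ 0.911900
step 5 [2.5y] bond c/2=9/400: DF=(4065937/4000000 − 9/400·(0.993700+0.985900+0.958400+0.911900))/(1+9/400) = 4547/5000 ≈ 0.909400

1 1/2 9937/10000
2 1 9859/10000
3 3/2 599/625
4 2 9119/10000
5 5/2 4547/5000
DF(2.5y) is solved at step 5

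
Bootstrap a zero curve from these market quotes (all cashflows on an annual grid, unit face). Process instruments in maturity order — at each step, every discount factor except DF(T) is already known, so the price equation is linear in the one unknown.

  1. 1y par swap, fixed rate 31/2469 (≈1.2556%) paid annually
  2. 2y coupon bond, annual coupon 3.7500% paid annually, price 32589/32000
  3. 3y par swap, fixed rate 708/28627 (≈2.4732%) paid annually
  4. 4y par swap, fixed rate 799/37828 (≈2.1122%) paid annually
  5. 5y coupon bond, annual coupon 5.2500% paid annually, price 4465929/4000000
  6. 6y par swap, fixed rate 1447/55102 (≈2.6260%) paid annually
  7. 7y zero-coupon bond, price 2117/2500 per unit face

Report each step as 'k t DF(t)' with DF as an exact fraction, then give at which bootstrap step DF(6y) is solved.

1 1 2469/2500
2 2 9459/10000
3 3 2323/2500
4 4 9201/10000
5 5 8721/10000
6 6 8553/10000
7 7 2117/2500
DF(6y) is solved at step 6

step 1 [1y] swap r/1=31/2469: DF=(1 − 31/2469·(0))/(1+31/2469) = 2469/2500 ≈ 0.987600
step 2 [2y] bond c/1=3/80: DF=(32589/32000 − 3/80·(0.987600))/(1+3/80) = 9459/10000 ≈ 0.945900
step 3 [3y] swap r/1=708/28627: DF=(1 − 708/28627·(0.987600+0.945900))/(1+708/28627) = 2323/2500 ≈ 0.929200
step 4 [4y] swap r/1=799/37828: DF=(1 − 799/37828·(0.987600+0.945900+0.929200))/(1+799/37828) = 9201/10000 ≈ 0.920100
step 5 [5y] bond c/1=21/400: DF=(4465929/4000000 − 21/400·(0.987600+0.945900+0.929200+0.920100))/(1+21/400) = 8721/10000 ≈ 0.872100
step 6 [6y] swap r/1=1447/55102: DF=(1 − 1447/55102·(0.987600+0.945900+0.929200+0.920100+0.872100))/(1+1447/55102) = 8553/10000 ≈ 0.855300
step 7 [7y] zero: DF = P = 2117/2500 ≈ 0.846800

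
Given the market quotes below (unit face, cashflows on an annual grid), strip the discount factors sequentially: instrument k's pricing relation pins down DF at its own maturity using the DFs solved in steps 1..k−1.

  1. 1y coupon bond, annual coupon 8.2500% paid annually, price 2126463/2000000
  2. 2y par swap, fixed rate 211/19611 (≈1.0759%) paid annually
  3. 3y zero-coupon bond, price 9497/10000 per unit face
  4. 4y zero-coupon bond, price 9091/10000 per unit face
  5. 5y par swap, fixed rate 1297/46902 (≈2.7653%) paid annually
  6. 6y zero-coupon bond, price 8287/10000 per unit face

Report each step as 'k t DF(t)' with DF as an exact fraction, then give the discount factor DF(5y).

step 1 [1y] bond c/1=33/400: DF=(2126463/2000000 − 33/400·(0))/(1+33/400) = 4911/5000 ≈ 0.982200
step 2 [2y] swap r/1=211/19611: DF=(1 − 211/19611·(0.982200))/(1+211/19611) = 9789/10000 ≈ 0.978900
step 3 [3y] zero: DF = P = 9497/10000 ≈ 0.949700
step 4 [4y] zero: DF = P = 9091/10000 ≈ 0.909100
step 5 [5y] swap r/1=1297/46902: DF=(1 − 1297/46902·(0.982200+0.978900+0.949700+0.909100))/(1+1297/46902) = 8703/10000 ≈ 0.870300
step 6 [6y] zero: DF = P = 8287/10000 ≈ 0.828700

1 1 4911/5000
2 2 9789/10000
3 3 9497/10000
4 4 9091/10000
5 5 8703/10000
6 6 8287/10000
DF(5y) = 8703/10000 ≈ 0.870300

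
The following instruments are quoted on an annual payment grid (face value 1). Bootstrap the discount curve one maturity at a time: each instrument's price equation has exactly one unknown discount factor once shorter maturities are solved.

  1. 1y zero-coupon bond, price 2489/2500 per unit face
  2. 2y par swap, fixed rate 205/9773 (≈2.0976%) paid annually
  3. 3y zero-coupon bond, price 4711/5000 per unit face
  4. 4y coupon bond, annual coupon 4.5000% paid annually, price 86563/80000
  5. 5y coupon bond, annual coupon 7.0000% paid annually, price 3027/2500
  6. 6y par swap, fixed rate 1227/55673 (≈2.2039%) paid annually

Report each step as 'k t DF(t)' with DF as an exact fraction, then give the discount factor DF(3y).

1 1 2489/2500
2 2 959/1000
3 3 4711/5000
4 4 9107/10000
5 5 353/400
6 6 8773/10000
DF(3y) = 4711/5000 ≈ 0.942200

step 1 [1y] zero: DF = P = 2489/2500 ≈ 0.995600
step 2 [2y] swap r/1=205/9773: DF=(1 − 205/9773·(0.995600))/(1+205/9773) = 959/1000 ≈ 0.959000
step 3 [3y] zero: DF = P = 4711/5000 ≈ 0.942200
step 4 [4y] bond c/1=9/200: DF=(86563/80000 − 9/200·(0.995600+0.959000+0.942200))/(1+9/200) = 9107/10000 ≈ 0.910700
step 5 [5y] bond c/1=7/100: DF=(3027/2500 − 7/100·(0.995600+0.959000+0.942200+0.910700))/(1+7/100) = 353/400 ≈ 0.882500
step 6 [6y] swap r/1=1227/55673: DF=(1 − 1227/55673·(0.995600+0.959000+0.942200+0.910700+0.882500))/(1+1227/55673) = 8773/10000 ≈ 0.877300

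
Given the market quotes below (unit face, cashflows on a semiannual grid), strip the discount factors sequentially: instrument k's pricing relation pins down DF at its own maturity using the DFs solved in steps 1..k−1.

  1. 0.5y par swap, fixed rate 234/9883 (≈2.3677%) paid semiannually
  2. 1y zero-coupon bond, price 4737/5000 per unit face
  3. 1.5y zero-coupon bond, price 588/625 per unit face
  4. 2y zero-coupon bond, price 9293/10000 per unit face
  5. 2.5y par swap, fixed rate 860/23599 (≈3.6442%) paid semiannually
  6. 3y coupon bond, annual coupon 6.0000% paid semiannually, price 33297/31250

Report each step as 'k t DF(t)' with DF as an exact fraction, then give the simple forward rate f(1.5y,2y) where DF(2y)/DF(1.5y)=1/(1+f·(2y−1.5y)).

step 1 [0.5y] swap r/2=117/9883: DF=(1 − 117/9883·(0))/(1+117/9883) = 9883/10000 ≈ 0.988300
step 2 [1y] zero: DF = P = 4737/5000 ≈ 0.947400
step 3 [1.5y] zero: DF = P = 588/625 ≈ 0.940800
step 4 [2y] zero: DF = P = 9293/10000 ≈ 0.929300
step 5 [2.5y] swap r/2=430/23599: DF=(1 − 430/23599·(0.988300+0.947400+0.940800+0.929300))/(1+430/23599) = 457/500 ≈ 0.914000
step 6 [3y] bond c/2=3/100: DF=(33297/31250 − 3/100·(0.988300+0.947400+0.940800+0.929300+0.914000))/(1+3/100) = 897/1000 ≈ 0.897000

1 1/2 9883/10000
2 1 4737/5000
3 3/2 588/625
4 2 9293/10000
5 5/2 457/500
6 3 897/1000
f(1.5y,2y) = ((588/625)/(9293/10000) − 1)/(1/2) = 230/9293 ≈ 2.4750%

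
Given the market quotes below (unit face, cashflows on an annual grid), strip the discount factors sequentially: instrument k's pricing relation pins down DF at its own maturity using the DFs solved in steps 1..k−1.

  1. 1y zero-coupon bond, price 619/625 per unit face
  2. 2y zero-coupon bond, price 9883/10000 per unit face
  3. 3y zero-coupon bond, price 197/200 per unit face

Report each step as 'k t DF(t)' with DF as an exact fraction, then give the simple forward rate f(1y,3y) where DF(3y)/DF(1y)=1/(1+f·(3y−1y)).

step 1 [1y] zero: DF = P = 619/625 ≈ 0.990400
step 2 [2y] zero: DF = P = 9883/10000 ≈ 0.988300
step 3 [3y] zero: DF = P = 197/200 ≈ 0.985000

1 1 619/625
2 2 9883/10000
3 3 197/200
f(1y,3y) = ((619/625)/(197/200) − 1)/(2) = 27/9850 ≈ 0.2741%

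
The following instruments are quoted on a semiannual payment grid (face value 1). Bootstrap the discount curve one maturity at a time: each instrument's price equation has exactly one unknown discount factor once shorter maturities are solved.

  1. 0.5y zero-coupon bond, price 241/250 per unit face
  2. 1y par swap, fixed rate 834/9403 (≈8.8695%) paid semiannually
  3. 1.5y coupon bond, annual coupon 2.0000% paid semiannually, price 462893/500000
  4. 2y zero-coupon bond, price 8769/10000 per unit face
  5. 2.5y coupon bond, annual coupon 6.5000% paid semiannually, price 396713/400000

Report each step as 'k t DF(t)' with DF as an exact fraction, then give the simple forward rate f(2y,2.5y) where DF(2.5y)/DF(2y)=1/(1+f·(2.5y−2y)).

1 1/2 241/250
2 1 4583/5000
3 3/2 449/500
4 2 8769/10000
5 5/2 1691/2000
f(2y,2.5y) = ((8769/10000)/(1691/2000) − 1)/(1/2) = 628/8455 ≈ 7.4276%

step 1 [0.5y] zero: DF = P = 241/250 ≈ 0.964000
step 2 [1y] swap r/2=417/9403: DF=(1 − 417/9403·(0.964000))/(1+417/9403) = 4583/5000 ≈ 0.916600
step 3 [1.5y] bond c/2=1/100: DF=(462893/500000 − 1/100·(0.964000+0.916600))/(1+1/100) = 449/500 ≈ 0.898000
step 4 [2y] zero: DF = P = 8769/10000 ≈ 0.876900
step 5 [2.5y] bond c/2=13/400: DF=(396713/400000 − 13/400·(0.964000+0.916600+0.898000+0.876900))/(1+13/400) = 1691/2000 ≈ 0.845500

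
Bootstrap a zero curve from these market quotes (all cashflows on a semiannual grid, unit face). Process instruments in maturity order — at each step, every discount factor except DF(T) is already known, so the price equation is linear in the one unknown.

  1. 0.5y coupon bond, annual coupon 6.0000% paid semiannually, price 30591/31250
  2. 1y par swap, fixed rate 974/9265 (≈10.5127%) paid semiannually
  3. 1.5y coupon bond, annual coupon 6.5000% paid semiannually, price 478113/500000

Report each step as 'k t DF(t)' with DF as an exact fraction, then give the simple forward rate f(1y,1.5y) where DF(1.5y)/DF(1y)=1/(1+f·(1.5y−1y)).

1 1/2 594/625
2 1 4513/5000
3 3/2 4339/5000
f(1y,1.5y) = ((4513/5000)/(4339/5000) − 1)/(1/2) = 348/4339 ≈ 8.0203%

step 1 [0.5y] bond c/2=3/100: DF=(30591/31250 − 3/100·(0))/(1+3/100) = 594/625 ≈ 0.950400
step 2 [1y] swap r/2=487/9265: DF=(1 − 487/9265·(0.950400))/(1+487/9265) = 4513/5000 ≈ 0.902600
step 3 [1.5y] bond c/2=13/400: DF=(478113/500000 − 13/400·(0.950400+0.902600))/(1+13/400) = 4339/5000 ≈ 0.867800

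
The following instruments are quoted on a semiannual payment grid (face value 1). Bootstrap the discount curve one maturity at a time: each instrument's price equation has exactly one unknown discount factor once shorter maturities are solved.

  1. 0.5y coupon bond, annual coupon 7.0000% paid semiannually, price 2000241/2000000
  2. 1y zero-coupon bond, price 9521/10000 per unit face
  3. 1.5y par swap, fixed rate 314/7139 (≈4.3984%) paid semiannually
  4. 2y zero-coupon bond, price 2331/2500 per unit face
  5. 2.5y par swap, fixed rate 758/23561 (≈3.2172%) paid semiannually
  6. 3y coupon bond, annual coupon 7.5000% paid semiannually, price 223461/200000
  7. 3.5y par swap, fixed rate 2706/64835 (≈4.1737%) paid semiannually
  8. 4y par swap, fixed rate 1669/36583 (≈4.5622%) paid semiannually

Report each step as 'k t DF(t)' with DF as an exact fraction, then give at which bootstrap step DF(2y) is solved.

1 1/2 9663/10000
2 1 9521/10000
3 3/2 2343/2500
4 2 2331/2500
5 5/2 4621/5000
6 3 4533/5000
7 7/2 8647/10000
8 4 8331/10000
DF(2y) is solved at step 4

step 1 [0.5y] bond c/2=7/200: DF=(2000241/2000000 − 7/200·(0))/(1+7/200) = 9663/10000 ≈ 0.966300
step 2 [1y] zero: DF = P = 9521/10000 ≈ 0.952100
step 3 [1.5y] swap r/2=157/7139: DF=(1 − 157/7139·(0.966300+0.952100))/(1+157/7139) = 2343/2500 ≈ 0.937200
step 4 [2y] zero: DF = P = 2331/2500 ≈ 0.932400
step 5 [2.5y] swap r/2=379/23561: DF=(1 − 379/23561·(0.966300+0.952100+0.937200+0.932400))/(1+379/23561) = 4621/5000 ≈ 0.924200
step 6 [3y] bond c/2=3/80: DF=(223461/200000 − 3/80·(0.966300+0.952100+0.937200+0.932400+0.924200))/(1+3/80) = 4533/5000 ≈ 0.906600
step 7 [3.5y] swap r/2=1353/64835: DF=(1 − 1353/64835·(0.966300+0.952100+0.937200+0.932400+0.924200+0.906600))/(1+1353/64835) = 8647/10000 ≈ 0.864700
step 8 [4y] swap r/2=1669/73166: DF=(1 − 1669/73166·(0.966300+0.952100+0.937200+0.932400+0.924200+0.906600+0.864700))/(1+1669/73166) = 8331/10000 ≈ 0.833100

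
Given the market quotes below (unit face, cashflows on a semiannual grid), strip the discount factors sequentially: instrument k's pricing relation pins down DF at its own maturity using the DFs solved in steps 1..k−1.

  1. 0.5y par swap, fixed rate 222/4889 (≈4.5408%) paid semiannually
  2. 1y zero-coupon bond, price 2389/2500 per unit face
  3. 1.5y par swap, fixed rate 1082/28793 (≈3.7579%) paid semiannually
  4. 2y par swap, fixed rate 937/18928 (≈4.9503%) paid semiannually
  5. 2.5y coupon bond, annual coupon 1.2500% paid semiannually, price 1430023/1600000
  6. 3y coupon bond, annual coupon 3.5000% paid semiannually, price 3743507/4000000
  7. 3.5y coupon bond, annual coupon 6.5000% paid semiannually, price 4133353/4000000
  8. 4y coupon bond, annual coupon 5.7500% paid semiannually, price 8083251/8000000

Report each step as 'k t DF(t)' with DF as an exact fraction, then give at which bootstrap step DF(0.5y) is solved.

step 1 [0.5y] swap r/2=111/4889: DF=(1 − 111/4889·(0))/(1+111/4889) = 4889/5000 ≈ 0.977800
step 2 [1y] zero: DF = P = 2389/2500 ≈ 0.955600
step 3 [1.5y] swap r/2=541/28793: DF=(1 − 541/28793·(0.977800+0.955600))/(1+541/28793) = 9459/10000 ≈ 0.945900
step 4 [2y] swap r/2=937/37856: DF=(1 − 937/37856·(0.977800+0.955600+0.945900))/(1+937/37856) = 9063/10000 ≈ 0.906300
step 5 [2.5y] bond c/2=1/160: DF=(1430023/1600000 − 1/160·(0.977800+0.955600+0.945900+0.906300))/(1+1/160) = 8647/10000 ≈ 0.864700
step 6 [3y] bond c/2=7/400: DF=(3743507/4000000 − 7/400·(0.977800+0.955600+0.945900+0.906300+0.864700))/(1+7/400) = 4199/5000 ≈ 0.839800
step 7 [3.5y] bond c/2=13/400: DF=(4133353/4000000 − 13/400·(0.977800+0.955600+0.945900+0.906300+0.864700+0.839800))/(1+13/400) = 207/250 ≈ 0.828000
step 8 [4y] bond c/2=23/800: DF=(8083251/8000000 − 23/800·(0.977800+0.955600+0.945900+0.906300+0.864700+0.839800+0.828000))/(1+23/800) = 1007/1250 ≈ 0.805600

1 1/2 4889/5000
2 1 2389/2500
3 3/2 9459/10000
4 2 9063/10000
5 5/2 8647/10000
6 3 4199/5000
7 7/2 207/250
8 4 1007/1250
DF(0.5y) is solved at step 1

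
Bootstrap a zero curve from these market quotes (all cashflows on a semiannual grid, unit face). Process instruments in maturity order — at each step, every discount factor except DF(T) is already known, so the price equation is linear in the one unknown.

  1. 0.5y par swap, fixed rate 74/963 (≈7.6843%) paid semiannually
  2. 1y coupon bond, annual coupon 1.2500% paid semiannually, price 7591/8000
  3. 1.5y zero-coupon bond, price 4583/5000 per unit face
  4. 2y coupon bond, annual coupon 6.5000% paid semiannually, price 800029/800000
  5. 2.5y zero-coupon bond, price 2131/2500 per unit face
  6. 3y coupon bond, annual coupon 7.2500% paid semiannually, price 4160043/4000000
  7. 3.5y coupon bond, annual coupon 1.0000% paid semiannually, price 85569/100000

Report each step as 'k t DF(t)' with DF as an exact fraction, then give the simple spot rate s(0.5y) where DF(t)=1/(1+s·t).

step 1 [0.5y] swap r/2=37/963: DF=(1 − 37/963·(0))/(1+37/963) = 963/1000 ≈ 0.963000
step 2 [1y] bond c/2=1/160: DF=(7591/8000 − 1/160·(0.963000))/(1+1/160) = 937/1000 ≈ 0.937000
step 3 [1.5y] zero: DF = P = 4583/5000 ≈ 0.916600
step 4 [2y] bond c/2=13/400: DF=(800029/800000 − 13/400·(0.963000+0.937000+0.916600))/(1+13/400) = 8799/10000 ≈ 0.879900
step 5 [2.5y] zero: DF = P = 2131/2500 ≈ 0.852400
step 6 [3y] bond c/2=29/800: DF=(4160043/4000000 − 29/800·(0.963000+0.937000+0.916600+0.879900+0.852400))/(1+29/800) = 1689/2000 ≈ 0.844500
step 7 [3.5y] bond c/2=1/200: DF=(85569/100000 − 1/200·(0.963000+0.937000+0.916600+0.879900+0.852400+0.844500))/(1+1/200) = 4123/5000 ≈ 0.824600

1 1/2 963/1000
2 1 937/1000
3 3/2 4583/5000
4 2 8799/10000
5 5/2 2131/2500
6 3 1689/2000
7 7/2 4123/5000
s(0.5y) = (1/(963/1000) − 1)/(1/2) = 74/963 ≈ 7.6843%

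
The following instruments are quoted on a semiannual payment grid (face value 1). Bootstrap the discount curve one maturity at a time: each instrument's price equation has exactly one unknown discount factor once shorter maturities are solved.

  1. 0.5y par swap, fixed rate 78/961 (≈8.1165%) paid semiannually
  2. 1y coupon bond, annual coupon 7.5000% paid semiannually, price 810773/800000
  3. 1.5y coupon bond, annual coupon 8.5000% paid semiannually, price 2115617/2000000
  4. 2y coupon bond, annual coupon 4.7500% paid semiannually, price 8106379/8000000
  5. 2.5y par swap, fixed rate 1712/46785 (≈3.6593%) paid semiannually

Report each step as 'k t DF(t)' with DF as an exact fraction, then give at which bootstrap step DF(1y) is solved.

1 1/2 961/1000
2 1 9421/10000
3 3/2 9371/10000
4 2 9239/10000
5 5/2 1143/1250
DF(1y) is solved at step 2

step 1 [0.5y] swap r/2=39/961: DF=(1 − 39/961·(0))/(1+39/961) = 961/1000 ≈ 0.961000
step 2 [1y] bond c/2=3/80: DF=(810773/800000 − 3/80·(0.961000))/(1+3/80) = 9421/10000 ≈ 0.942100
step 3 [1.5y] bond c/2=17/400: DF=(2115617/2000000 − 17/400·(0.961000+0.942100))/(1+17/400) = 9371/10000 ≈ 0.937100
step 4 [2y] bond c/2=19/800: DF=(8106379/8000000 − 19/800·(0.961000+0.942100+0.937100))/(1+19/800) = 9239/10000 ≈ 0.923900
step 5 [2.5y] swap r/2=856/46785: DF=(1 − 856/46785·(0.961000+0.942100+0.937100+0.923900))/(1+856/46785) = 1143/1250 ≈ 0.914400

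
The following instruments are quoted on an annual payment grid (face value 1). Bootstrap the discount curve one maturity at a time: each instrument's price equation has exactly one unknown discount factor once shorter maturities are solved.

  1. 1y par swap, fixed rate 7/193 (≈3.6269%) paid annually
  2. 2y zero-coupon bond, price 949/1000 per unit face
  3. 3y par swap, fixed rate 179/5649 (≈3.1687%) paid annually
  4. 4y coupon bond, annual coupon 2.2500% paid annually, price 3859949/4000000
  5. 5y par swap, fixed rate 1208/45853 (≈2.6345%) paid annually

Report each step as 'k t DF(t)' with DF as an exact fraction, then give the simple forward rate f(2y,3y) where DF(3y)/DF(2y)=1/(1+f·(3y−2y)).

step 1 [1y] swap r/1=7/193: DF=(1 − 7/193·(0))/(1+7/193) = 193/200 ≈ 0.965000
step 2 [2y] zero: DF = P = 949/1000 ≈ 0.949000
step 3 [3y] swap r/1=179/5649: DF=(1 − 179/5649·(0.965000+0.949000))/(1+179/5649) = 1821/2000 ≈ 0.910500
step 4 [4y] bond c/1=9/400: DF=(3859949/4000000 − 9/400·(0.965000+0.949000+0.910500))/(1+9/400) = 551/625 ≈ 0.881600
step 5 [5y] swap r/1=1208/45853: DF=(1 − 1208/45853·(0.965000+0.949000+0.910500+0.881600))/(1+1208/45853) = 1099/1250 ≈ 0.879200

1 1 193/200
2 2 949/1000
3 3 1821/2000
4 4 551/625
5 5 1099/1250
f(2y,3y) = ((949/1000)/(1821/2000) − 1)/(1) = 77/1821 ≈ 4.2284%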